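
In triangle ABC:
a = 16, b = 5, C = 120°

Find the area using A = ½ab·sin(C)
A = ½·a·b·sin(C) = ½·16·5·sin(120°)
sin(120°) ≈ 0.866025
A ≈ ½·80·0.866025 = 40·0.866025 ≈ 34.641

Area = 34.64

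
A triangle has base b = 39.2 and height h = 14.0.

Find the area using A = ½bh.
A = ½·b·h = ½·39.2·14.0 = ½·548.8 = 274.4

Area = 274.4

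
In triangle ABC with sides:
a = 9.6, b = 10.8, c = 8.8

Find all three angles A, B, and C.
Law of cosines for each angle (a² = 92.16, b² = 116.64, c² = 77.44):
cos(A) = (b² + c² − a²)/(2bc) = (116.64 + 77.44 − 92.16)/(2·10.8·8.8) = 101.92/190.08 ≈ 0.536195  ⇒  A ≈ 57.575°
cos(B) = (a² + c² − b²)/(2ac) = (92.16 + 77.44 − 116.64)/(2·9.6·8.8) = 52.96/168.96 ≈ 0.313447  ⇒  B ≈ 71.7329°
cos(C) = (a² + b² − c²)/(2ab) = (92.16 + 116.64 − 77.44)/(2·9.6·10.8) = 131.36/207.36 ≈ 0.633488  ⇒  C ≈ 50.6921°
Check: A + B + C ≈ 180°

A = 57.57°, B = 71.73°, C = 50.69°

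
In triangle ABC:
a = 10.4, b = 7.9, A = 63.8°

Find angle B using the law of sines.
a/sin(A) = b/sin(B)  ⇒  sin(B) = b·sin(A)/a = 7.9·sin(63.8°)/10.4
sin(63.8°) ≈ 0.897258
sin(B) ≈ 7.9·0.897258/10.4 ≈ 7.08834/10.4 ≈ 0.681571
B = arcsin(0.681571) ≈ 42.9665°
(Since b ≤ a we need B ≤ A, so the obtuse alternative 180° − 42.9665° ≈ 137.033° is rejected.)

B = 42.97°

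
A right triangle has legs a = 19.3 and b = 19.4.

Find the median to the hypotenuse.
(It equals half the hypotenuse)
Hypotenuse c = √(a² + b²) = √(372.49 + 376.36) = √748.85 ≈ 27.3651
Median to hypotenuse = c/2 ≈ 27.3651/2 ≈ 13.6826

Median = 13.68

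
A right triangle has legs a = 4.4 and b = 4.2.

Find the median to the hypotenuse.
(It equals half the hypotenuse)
Hypotenuse c = √(a² + b²) = √(19.36 + 17.64) = √37 ≈ 6.08276
Median to hypotenuse = c/2 ≈ 6.08276/2 ≈ 3.04138

Median = 3.041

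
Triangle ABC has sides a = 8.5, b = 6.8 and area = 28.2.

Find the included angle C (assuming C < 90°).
Area = ½·a·b·sin(C)  ⇒  sin(C) = 2·Area/(a·b) = 2·28.2/(8.5·6.8) = 56.4/57.8 ≈ 0.975779
C = arcsin(0.975779) ≈ 77.3637° (taking the acute solution since C < 90°)

C = 77.36°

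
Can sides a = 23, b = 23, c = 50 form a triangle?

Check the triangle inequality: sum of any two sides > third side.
a + b vs c: 23 + 23 = 46 ≤ 50  ✗
a + c vs b: 23 + 50 = 73 > 23  ✓
b + c vs a: 23 + 50 = 73 > 23  ✓

No: 23 + 23 = 46 is not > 50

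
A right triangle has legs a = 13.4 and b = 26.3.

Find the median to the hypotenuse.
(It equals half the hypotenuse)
Hypotenuse c = √(a² + b²) = √(179.56 + 691.69) = √871.25 ≈ 29.5169
Median to hypotenuse = c/2 ≈ 29.5169/2 ≈ 14.7585

Median = 14.76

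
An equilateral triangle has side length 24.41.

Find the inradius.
r = Area/s with s the semi-perimeter.
Area = (√3/4)·24.41² = (√3/4)·595.8481 ≈ 0.433013·595.8481 ≈ 258.01
s = 3·24.41/2 = 36.615
r ≈ 258.01/36.615 ≈ 7.04656
(Equivalently r = side/(2√3) = 24.41/3.4641 ≈ 7.04656.)

r = 7.047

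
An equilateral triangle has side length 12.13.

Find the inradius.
r = Area/s with s the semi-perimeter.
Area = (√3/4)·12.13² = (√3/4)·147.1369 ≈ 0.433013·147.1369 ≈ 63.7121
s = 3·12.13/2 = 18.195
r ≈ 63.7121/18.195 ≈ 3.50163
(Equivalently r = side/(2√3) = 12.13/3.4641 ≈ 3.50163.)

r = 3.502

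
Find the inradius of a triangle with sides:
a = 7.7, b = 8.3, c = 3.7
r = Area/s where s is the semi-perimeter.
s = (7.7 + 8.3 + 3.7)/2 = 19.7/2 = 9.85
Area = √(s(s−a)(s−b)(s−c)) = √(9.85·2.15·1.55·6.15) ≈ √201.875 ≈ 14.2083
r ≈ 14.2083/9.85 ≈ 1.44246

r = 1.442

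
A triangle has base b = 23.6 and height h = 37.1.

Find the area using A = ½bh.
A = ½·b·h = ½·23.6·37.1 = ½·875.56 = 437.78

Area = 437.78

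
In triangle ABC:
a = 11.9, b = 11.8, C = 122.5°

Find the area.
Two sides and the included angle (SAS): A = ½·a·b·sin(C) = ½·11.9·11.8·sin(122.5°)
sin(122.5°) ≈ 0.843391
A ≈ ½·140.42·0.843391 = 70.21·0.843391 ≈ 59.2145

Area = 59.21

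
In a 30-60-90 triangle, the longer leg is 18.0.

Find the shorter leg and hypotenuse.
In a 30-60-90 triangle the sides are in ratio 1 : √3 : 2, so short leg = long leg/√3 and hypotenuse = 2·(short leg).
Short leg = 18.0/√3 ≈ 18.0/1.73205 ≈ 10.3923
Hypotenuse = 2·10.3923 ≈ 20.7846

Short leg = 10.39, Hypotenuse = 20.78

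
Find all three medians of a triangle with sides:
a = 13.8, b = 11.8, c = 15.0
Median formula: m_a = ½√(2b² + 2c² − a²) (and cyclically). a² = 190.44, b² = 139.24, c² = 225.
m_a = ½√(2·139.24 + 2·225 − 190.44) = ½√538.04 ≈ ½·23.1957 ≈ 11.5978
m_b = ½√(2·190.44 + 2·225 − 139.24) = ½√691.64 ≈ ½·26.299 ≈ 13.1495
m_c = ½√(2·190.44 + 2·139.24 − 225) = ½√434.36 ≈ ½·20.8413 ≈ 10.4207

m_a = 11.6, m_b = 13.15, m_c = 10.42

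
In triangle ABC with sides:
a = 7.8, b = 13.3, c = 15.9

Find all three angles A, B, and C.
Law of cosines for each angle (a² = 60.84, b² = 176.89, c² = 252.81):
cos(A) = (b² + c² − a²)/(2bc) = (176.89 + 252.81 − 60.84)/(2·13.3·15.9) = 368.86/422.94 ≈ 0.872133  ⇒  A ≈ 29.2925°
cos(B) = (a² + c² − b²)/(2ac) = (60.84 + 252.81 − 176.89)/(2·7.8·15.9) = 136.76/248.04 ≈ 0.551363  ⇒  B ≈ 56.5395°
cos(C) = (a² + b² − c²)/(2ab) = (60.84 + 176.89 − 252.81)/(2·7.8·13.3) = -15.08/207.48 ≈ -0.0726817  ⇒  C ≈ 94.168°
Check: A + B + C ≈ 180°

A = 29.29°, B = 56.54°, C = 94.17°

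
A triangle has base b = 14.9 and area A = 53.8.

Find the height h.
A = ½·b·h  ⇒  h = 2A/b = 2·53.8/14.9 = 107.6/14.9 ≈ 7.22148

h = 7.221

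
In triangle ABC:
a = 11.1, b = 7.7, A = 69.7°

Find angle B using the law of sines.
a/sin(A) = b/sin(B)  ⇒  sin(B) = b·sin(A)/a = 7.7·sin(69.7°)/11.1
sin(69.7°) ≈ 0.937889
sin(B) ≈ 7.7·0.937889/11.1 ≈ 7.22174/11.1 ≈ 0.650608
B = arcsin(0.650608) ≈ 40.5874°
(Since b ≤ a we need B ≤ A, so the obtuse alternative 180° − 40.5874° ≈ 139.413° is rejected.)

B = 40.59°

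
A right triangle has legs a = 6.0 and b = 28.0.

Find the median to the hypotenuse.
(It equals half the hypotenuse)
Hypotenuse c = √(a² + b²) = √(36 + 784) = √820 ≈ 28.6356
Median to hypotenuse = c/2 ≈ 28.6356/2 ≈ 14.3178

Median = 14.32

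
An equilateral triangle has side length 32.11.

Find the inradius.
r = Area/s with s the semi-perimeter.
Area = (√3/4)·32.11² = (√3/4)·1031.0521 ≈ 0.433013·1031.0521 ≈ 446.459
s = 3·32.11/2 = 48.165
r ≈ 446.459/48.165 ≈ 9.26936
(Equivalently r = side/(2√3) = 32.11/3.4641 ≈ 9.26936.)

r = 9.269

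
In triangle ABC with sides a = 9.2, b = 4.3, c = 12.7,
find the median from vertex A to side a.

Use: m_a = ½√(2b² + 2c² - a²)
m_a = ½√(2·4.3² + 2·12.7² − 9.2²) = ½√(2·18.49 + 2·161.29 − 84.64) = ½√(36.98 + 322.58 − 84.64) = ½√274.92
√274.92 ≈ 16.5807, so m_a ≈ 8.29036

m_a = 8.29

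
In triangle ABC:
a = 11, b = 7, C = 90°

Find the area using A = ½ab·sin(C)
A = ½·a·b·sin(C) = ½·11·7·sin(90°)
sin(90°) ≈ 1
A ≈ ½·77·1 = 38.5·1 ≈ 38.5

Area = 38.5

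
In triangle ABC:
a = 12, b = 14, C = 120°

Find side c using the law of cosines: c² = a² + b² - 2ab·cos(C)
c² = 12² + 14² − 2·12·14·cos(120°)
cos(120°) ≈ -0.5
c² ≈ 144 + 196 − 336·(-0.5) ≈ 340 + 168 ≈ 508
c ≈ √508 ≈ 22.5389

c = 22.54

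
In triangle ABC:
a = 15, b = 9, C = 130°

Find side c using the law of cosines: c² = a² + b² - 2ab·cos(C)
c² = 15² + 9² − 2·15·9·cos(130°)
cos(130°) ≈ -0.642788
c² ≈ 225 + 81 − 270·(-0.642788) ≈ 306 + 173.553 ≈ 479.553
c ≈ √479.553 ≈ 21.8987

c = 21.9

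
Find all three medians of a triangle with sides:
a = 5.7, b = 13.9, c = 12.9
Median formula: m_a = ½√(2b² + 2c² − a²) (and cyclically). a² = 32.49, b² = 193.21, c² = 166.41.
m_a = ½√(2·193.21 + 2·166.41 − 32.49) = ½√686.75 ≈ ½·26.2059 ≈ 13.103
m_b = ½√(2·32.49 + 2·166.41 − 193.21) = ½√204.59 ≈ ½·14.3035 ≈ 7.15175
m_c = ½√(2·32.49 + 2·193.21 − 166.41) = ½√284.99 ≈ ½·16.8816 ≈ 8.44082

m_a = 13.1, m_b = 7.152, m_c = 8.441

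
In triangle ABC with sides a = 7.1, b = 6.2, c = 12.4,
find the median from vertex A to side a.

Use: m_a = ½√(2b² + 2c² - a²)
m_a = ½√(2·6.2² + 2·12.4² − 7.1²) = ½√(2·38.44 + 2·153.76 − 50.41) = ½√(76.88 + 307.52 − 50.41) = ½√333.99
√333.99 ≈ 18.2754, so m_a ≈ 9.1377

m_a = 9.138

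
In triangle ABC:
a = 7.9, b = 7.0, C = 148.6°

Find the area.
Two sides and the included angle (SAS): A = ½·a·b·sin(C) = ½·7.9·7.0·sin(148.6°)
sin(148.6°) ≈ 0.52101
A ≈ ½·55.3·0.52101 = 27.65·0.52101 ≈ 14.4059

Area = 14.41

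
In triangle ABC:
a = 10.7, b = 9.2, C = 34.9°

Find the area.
Two sides and the included angle (SAS): A = ½·a·b·sin(C) = ½·10.7·9.2·sin(34.9°)
sin(34.9°) ≈ 0.572146
A ≈ ½·98.44·0.572146 = 49.22·0.572146 ≈ 28.161

Area = 28.16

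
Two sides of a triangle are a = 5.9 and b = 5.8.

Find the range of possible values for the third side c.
Triangle inequality: |a − b| < c < a + b
|a − b| = |5.9 − 5.8| = 0.1
a + b = 5.9 + 5.8 = 11.7

0.1 < c < 11.7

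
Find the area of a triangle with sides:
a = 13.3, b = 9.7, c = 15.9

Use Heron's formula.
s = (13.3 + 9.7 + 15.9)/2 = 38.9/2 = 19.45
s − a = 6.15, s − b = 9.75, s − c = 3.55
s(s−a)(s−b)(s−c) = 19.45·6.15·9.75·3.55 ≈ 4140.26
Area = √4140.26 ≈ 64.3449

Area = 64.34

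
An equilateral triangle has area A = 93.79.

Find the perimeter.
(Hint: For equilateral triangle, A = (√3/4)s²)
A = (√3/4)s²  ⇒  s² = 4A/√3 = 4·93.79/√3 = 375.16/1.73205 ≈ 216.599
s ≈ √216.599 ≈ 14.7173
Perimeter = 3s ≈ 3·14.7173 ≈ 44.1519

Perimeter = 44.15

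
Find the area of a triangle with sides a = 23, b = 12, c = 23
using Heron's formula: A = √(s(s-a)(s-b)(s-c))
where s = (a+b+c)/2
s = (23 + 12 + 23)/2 = 58/2 = 29
s − a = 6, s − b = 17, s − c = 6
s(s−a)(s−b)(s−c) = 29·6·17·6 = 17748
Area = √17748 ≈ 133.222

s = 29.0, Area = 133.2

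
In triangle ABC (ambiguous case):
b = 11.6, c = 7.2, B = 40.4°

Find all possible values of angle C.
b/sin(B) = c/sin(C)  ⇒  sin(C) = c·sin(B)/b = 7.2·sin(40.4°)/11.6
sin(40.4°) ≈ 0.64812
sin(C) ≈ 7.2·0.64812/11.6 ≈ 4.66646/11.6 ≈ 0.402281
Candidate 1: C₁ = arcsin(0.402281) ≈ 23.7209°  →  A = 180° − 40.4° − 23.7209° ≈ 115.879° > 0, valid
Candidate 2: C₂ = 180° − C₁ ≈ 156.279°  →  A = 180° − 40.4° − 156.279° ≈ -16.6791° ≤ 0, not a valid triangle

C = 23.72° (one solution)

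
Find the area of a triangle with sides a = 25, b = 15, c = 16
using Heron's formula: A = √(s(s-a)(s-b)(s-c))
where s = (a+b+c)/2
s = (25 + 15 + 16)/2 = 56/2 = 28
s − a = 3, s − b = 13, s − c = 12
s(s−a)(s−b)(s−c) = 28·3·13·12 = 13104
Area = √13104 ≈ 114.473

s = 28.0, Area = 114.5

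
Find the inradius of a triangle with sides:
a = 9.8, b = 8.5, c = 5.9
r = Area/s where s is the semi-perimeter.
s = (9.8 + 8.5 + 5.9)/2 = 24.2/2 = 12.1
Area = √(s(s−a)(s−b)(s−c)) = √(12.1·2.3·3.6·6.2) ≈ √621.166 ≈ 24.9232
r ≈ 24.9232/12.1 ≈ 2.05977

r = 2.06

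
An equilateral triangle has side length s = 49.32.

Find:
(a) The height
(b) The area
(a) The height splits the triangle into two 30-60-90 halves: h = s·√3/2 = 49.32·1.73205/2 ≈ 85.4247/2 ≈ 42.7124
(b) Area = (√3/4)·s² = (√3/4)·49.32² = (√3/4)·2432.4624 ≈ 0.433013·2432.4624 ≈ 1053.29

Height = 42.71, Area = 1053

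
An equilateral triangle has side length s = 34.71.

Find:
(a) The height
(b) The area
(a) The height splits the triangle into two 30-60-90 halves: h = s·√3/2 = 34.71·1.73205/2 ≈ 60.1195/2 ≈ 30.0597
(b) Area = (√3/4)·s² = (√3/4)·34.71² = (√3/4)·1204.7841 ≈ 0.433013·1204.7841 ≈ 521.687

Height = 30.06, Area = 521.7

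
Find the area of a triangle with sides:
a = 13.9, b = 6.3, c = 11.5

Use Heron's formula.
s = (13.9 + 6.3 + 11.5)/2 = 31.7/2 = 15.85
s − a = 1.95, s − b = 9.55, s − c = 4.35
s(s−a)(s−b)(s−c) = 15.85·1.95·9.55·4.35 ≈ 1283.97
Area = √1283.97 ≈ 35.8326

Area = 35.83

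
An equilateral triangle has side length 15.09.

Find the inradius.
r = Area/s with s the semi-perimeter.
Area = (√3/4)·15.09² = (√3/4)·227.7081 ≈ 0.433013·227.7081 ≈ 98.6005
s = 3·15.09/2 = 22.635
r ≈ 98.6005/22.635 ≈ 4.35611
(Equivalently r = side/(2√3) = 15.09/3.4641 ≈ 4.35611.)

r = 4.356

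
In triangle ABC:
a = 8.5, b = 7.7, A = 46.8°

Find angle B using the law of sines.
a/sin(A) = b/sin(B)  ⇒  sin(B) = b·sin(A)/a = 7.7·sin(46.8°)/8.5
sin(46.8°) ≈ 0.728969
sin(B) ≈ 7.7·0.728969/8.5 ≈ 5.61306/8.5 ≈ 0.66036
B = arcsin(0.66036) ≈ 41.3273°
(Since b ≤ a we need B ≤ A, so the obtuse alternative 180° − 41.3273° ≈ 138.673° is rejected.)

B = 41.33°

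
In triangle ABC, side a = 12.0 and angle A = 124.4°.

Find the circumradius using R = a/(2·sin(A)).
R = a/(2·sin(A)) = 12.0/(2·sin(124.4°))
sin(124.4°) ≈ 0.825113
R ≈ 12.0/(2·0.825113) = 12.0/1.65023 ≈ 7.27173

R = 7.272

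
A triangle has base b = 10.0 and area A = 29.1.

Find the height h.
A = ½·b·h  ⇒  h = 2A/b = 2·29.1/10.0 = 58.2/10.0 ≈ 5.82

h = 5.82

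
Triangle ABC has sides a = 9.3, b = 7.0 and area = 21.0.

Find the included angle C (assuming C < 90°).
Area = ½·a·b·sin(C)  ⇒  sin(C) = 2·Area/(a·b) = 2·21.0/(9.3·7.0) = 42/65.1 ≈ 0.645161
C = arcsin(0.645161) ≈ 40.1778° (taking the acute solution since C < 90°)

C = 40.18°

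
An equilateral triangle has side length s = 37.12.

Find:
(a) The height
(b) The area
(a) The height splits the triangle into two 30-60-90 halves: h = s·√3/2 = 37.12·1.73205/2 ≈ 64.2937/2 ≈ 32.1469
(b) Area = (√3/4)·s² = (√3/4)·37.12² = (√3/4)·1377.8944 ≈ 0.433013·1377.8944 ≈ 596.646

Height = 32.15, Area = 596.6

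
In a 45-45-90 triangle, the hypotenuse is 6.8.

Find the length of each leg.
In a 45-45-90 triangle hypotenuse = leg·√2, so leg = hypotenuse/√2.
Leg = 6.8/√2 ≈ 6.8/1.41421 ≈ 4.80833

Each leg = 4.808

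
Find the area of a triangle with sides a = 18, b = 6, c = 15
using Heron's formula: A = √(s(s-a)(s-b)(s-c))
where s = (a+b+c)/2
s = (18 + 6 + 15)/2 = 39/2 = 19.5
s − a = 1.5, s − b = 13.5, s − c = 4.5
s(s−a)(s−b)(s−c) = 19.5·1.5·13.5·4.5 = 1776.9375
Area = √1776.9375 ≈ 42.1537

s = 19.5, Area = 42.15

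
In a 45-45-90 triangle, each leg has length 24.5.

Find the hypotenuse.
In a 45-45-90 triangle the sides are in ratio 1 : 1 : √2, so hypotenuse = leg·√2.
Hypotenuse = 24.5·√2 ≈ 24.5·1.41421 ≈ 34.6482

Hypotenuse = 24.5√2 = 34.65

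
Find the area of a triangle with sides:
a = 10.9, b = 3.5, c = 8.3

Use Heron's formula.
s = (10.9 + 3.5 + 8.3)/2 = 22.7/2 = 11.35
s − a = 0.45, s − b = 7.85, s − c = 3.05
s(s−a)(s−b)(s−c) = 11.35·0.45·7.85·3.05 ≈ 122.286
Area = √122.286 ≈ 11.0583

Area = 11.06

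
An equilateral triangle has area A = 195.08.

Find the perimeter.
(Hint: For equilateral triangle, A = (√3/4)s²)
A = (√3/4)s²  ⇒  s² = 4A/√3 = 4·195.08/√3 = 780.32/1.73205 ≈ 450.518
s ≈ √450.518 ≈ 21.2254
Perimeter = 3s ≈ 3·21.2254 ≈ 63.6762

Perimeter = 63.68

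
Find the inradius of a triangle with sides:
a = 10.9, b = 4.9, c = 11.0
r = Area/s where s is the semi-perimeter.
s = (10.9 + 4.9 + 11.0)/2 = 26.8/2 = 13.4
Area = √(s(s−a)(s−b)(s−c)) = √(13.4·2.5·8.5·2.4) ≈ √683.4 ≈ 26.1419
r ≈ 26.1419/13.4 ≈ 1.95089

r = 1.951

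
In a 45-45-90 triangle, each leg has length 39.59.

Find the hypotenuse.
In a 45-45-90 triangle the sides are in ratio 1 : 1 : √2, so hypotenuse = leg·√2.
Hypotenuse = 39.59·√2 ≈ 39.59·1.41421 ≈ 55.9887

Hypotenuse = 39.59√2 = 55.99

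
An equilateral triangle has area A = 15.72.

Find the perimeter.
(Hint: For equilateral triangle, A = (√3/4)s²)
A = (√3/4)s²  ⇒  s² = 4A/√3 = 4·15.72/√3 = 62.88/1.73205 ≈ 36.3038
s ≈ √36.3038 ≈ 6.02526
Perimeter = 3s ≈ 3·6.02526 ≈ 18.0758

Perimeter = 18.08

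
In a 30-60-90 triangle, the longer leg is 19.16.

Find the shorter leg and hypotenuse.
In a 30-60-90 triangle the sides are in ratio 1 : √3 : 2, so short leg = long leg/√3 and hypotenuse = 2·(short leg).
Short leg = 19.16/√3 ≈ 19.16/1.73205 ≈ 11.062
Hypotenuse = 2·11.062 ≈ 22.1241

Short leg = 11.06, Hypotenuse = 22.12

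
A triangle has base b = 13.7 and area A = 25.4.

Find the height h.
A = ½·b·h  ⇒  h = 2A/b = 2·25.4/13.7 = 50.8/13.7 ≈ 3.70803

h = 3.708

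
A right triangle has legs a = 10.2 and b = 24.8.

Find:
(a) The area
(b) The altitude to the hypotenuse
(a) The legs are perpendicular, so Area = ½·a·b = ½·10.2·24.8 = ½·252.96 = 126.48
(b) Hypotenuse c = √(a² + b²) = √(104.04 + 615.04) = √719.08 ≈ 26.8157
    Area = ½·c·h_c  ⇒  h_c = 2·Area/c = 252.96/26.8157 ≈ 9.43329

Area = 126.48, h_c = 9.433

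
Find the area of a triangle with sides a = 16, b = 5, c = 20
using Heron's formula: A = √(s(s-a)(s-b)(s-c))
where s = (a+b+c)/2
s = (16 + 5 + 20)/2 = 41/2 = 20.5
s − a = 4.5, s − b = 15.5, s − c = 0.5
s(s−a)(s−b)(s−c) = 20.5·4.5·15.5·0.5 = 714.9375
Area = √714.9375 ≈ 26.7383

s = 20.5, Area = 26.74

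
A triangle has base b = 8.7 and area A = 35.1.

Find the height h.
A = ½·b·h  ⇒  h = 2A/b = 2·35.1/8.7 = 70.2/8.7 ≈ 8.06897

h = 8.069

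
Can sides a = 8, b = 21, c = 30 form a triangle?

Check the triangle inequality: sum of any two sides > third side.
a + b vs c: 8 + 21 = 29 ≤ 30  ✗
a + c vs b: 8 + 30 = 38 > 21  ✓
b + c vs a: 21 + 30 = 51 > 8  ✓

No: 8 + 21 = 29 is not > 30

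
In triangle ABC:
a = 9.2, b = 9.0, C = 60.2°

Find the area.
Two sides and the included angle (SAS): A = ½·a·b·sin(C) = ½·9.2·9.0·sin(60.2°)
sin(60.2°) ≈ 0.867765
A ≈ ½·82.8·0.867765 = 41.4·0.867765 ≈ 35.9255

Area = 35.93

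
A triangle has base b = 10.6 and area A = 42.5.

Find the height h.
A = ½·b·h  ⇒  h = 2A/b = 2·42.5/10.6 = 85/10.6 ≈ 8.01887

h = 8.019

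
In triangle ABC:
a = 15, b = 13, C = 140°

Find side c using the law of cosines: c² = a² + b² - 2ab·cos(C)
c² = 15² + 13² − 2·15·13·cos(140°)
cos(140°) ≈ -0.766044
c² ≈ 225 + 169 − 390·(-0.766044) ≈ 394 + 298.757 ≈ 692.757
c ≈ √692.757 ≈ 26.3203

c = 26.32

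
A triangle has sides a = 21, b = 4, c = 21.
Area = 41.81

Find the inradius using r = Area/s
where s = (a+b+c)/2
s = (21 + 4 + 21)/2 = 46/2 = 23
r = Area/s = 41.81/23 ≈ 1.81783

r = 1.818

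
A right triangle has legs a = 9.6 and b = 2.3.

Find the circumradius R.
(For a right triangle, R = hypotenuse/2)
Hypotenuse c = √(a² + b²) = √(92.16 + 5.29) = √97.45 ≈ 9.87168
R = c/2 ≈ 9.87168/2 ≈ 4.93584

R = 4.936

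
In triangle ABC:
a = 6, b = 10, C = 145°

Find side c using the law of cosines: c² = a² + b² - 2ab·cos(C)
c² = 6² + 10² − 2·6·10·cos(145°)
cos(145°) ≈ -0.819152
c² ≈ 36 + 100 − 120·(-0.819152) ≈ 136 + 98.2982 ≈ 234.298
c ≈ √234.298 ≈ 15.3068

c = 15.31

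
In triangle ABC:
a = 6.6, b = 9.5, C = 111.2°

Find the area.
Two sides and the included angle (SAS): A = ½·a·b·sin(C) = ½·6.6·9.5·sin(111.2°)
sin(111.2°) ≈ 0.932324
A ≈ ½·62.7·0.932324 = 31.35·0.932324 ≈ 29.2284

Area = 29.23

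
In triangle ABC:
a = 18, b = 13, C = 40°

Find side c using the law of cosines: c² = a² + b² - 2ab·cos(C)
c² = 18² + 13² − 2·18·13·cos(40°)
cos(40°) ≈ 0.766044
c² ≈ 324 + 169 − 468·(0.766044) ≈ 493 − 358.509 ≈ 134.491
c ≈ √134.491 ≈ 11.597

c = 11.6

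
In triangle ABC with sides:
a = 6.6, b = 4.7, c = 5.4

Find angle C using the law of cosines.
c² = a² + b² − 2ab·cos(C)  ⇒  cos(C) = (a² + b² − c²)/(2ab)
cos(C) = (6.6² + 4.7² − 5.4²)/(2·6.6·4.7) = (43.56 + 22.09 − 29.16)/62.04 = 36.49/62.04 ≈ 0.588169
C = arccos(0.588169) ≈ 53.9728°

C = 53.97°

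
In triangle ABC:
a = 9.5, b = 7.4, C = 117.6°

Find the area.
Two sides and the included angle (SAS): A = ½·a·b·sin(C) = ½·9.5·7.4·sin(117.6°)
sin(117.6°) ≈ 0.886204
A ≈ ½·70.3·0.886204 = 35.15·0.886204 ≈ 31.1501

Area = 31.15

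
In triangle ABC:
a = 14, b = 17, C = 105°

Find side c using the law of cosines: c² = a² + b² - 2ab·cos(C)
c² = 14² + 17² − 2·14·17·cos(105°)
cos(105°) ≈ -0.258819
c² ≈ 196 + 289 − 476·(-0.258819) ≈ 485 + 123.198 ≈ 608.198
c ≈ √608.198 ≈ 24.6617

c = 24.66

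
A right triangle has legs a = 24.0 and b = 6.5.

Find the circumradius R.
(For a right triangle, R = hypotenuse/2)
Hypotenuse c = √(a² + b²) = √(576 + 42.25) = √618.25 ≈ 24.8646
R = c/2 ≈ 24.8646/2 ≈ 12.4323

R = 12.43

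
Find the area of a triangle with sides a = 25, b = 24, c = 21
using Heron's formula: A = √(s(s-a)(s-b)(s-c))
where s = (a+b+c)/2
s = (25 + 24 + 21)/2 = 70/2 = 35
s − a = 10, s − b = 11, s − c = 14
s(s−a)(s−b)(s−c) = 35·10·11·14 = 53900
Area = √53900 ≈ 232.164

s = 35.0, Area = 232.2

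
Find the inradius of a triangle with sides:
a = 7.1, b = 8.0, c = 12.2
r = Area/s where s is the semi-perimeter.
s = (7.1 + 8.0 + 12.2)/2 = 27.3/2 = 13.65
Area = √(s(s−a)(s−b)(s−c)) = √(13.65·6.55·5.65·1.45) ≈ √732.471 ≈ 27.0642
r ≈ 27.0642/13.65 ≈ 1.98273

r = 1.983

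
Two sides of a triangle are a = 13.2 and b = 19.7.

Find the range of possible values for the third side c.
Triangle inequality: |a − b| < c < a + b
|a − b| = |13.2 − 19.7| = 6.5
a + b = 13.2 + 19.7 = 32.9

6.5 < c < 32.9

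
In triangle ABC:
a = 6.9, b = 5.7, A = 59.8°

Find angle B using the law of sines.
a/sin(A) = b/sin(B)  ⇒  sin(B) = b·sin(A)/a = 5.7·sin(59.8°)/6.9
sin(59.8°) ≈ 0.864275
sin(B) ≈ 5.7·0.864275/6.9 ≈ 4.92637/6.9 ≈ 0.713966
B = arcsin(0.713966) ≈ 45.5585°
(Since b ≤ a we need B ≤ A, so the obtuse alternative 180° − 45.5585° ≈ 134.441° is rejected.)

B = 45.56°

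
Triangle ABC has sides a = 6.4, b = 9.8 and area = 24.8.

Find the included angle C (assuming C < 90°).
Area = ½·a·b·sin(C)  ⇒  sin(C) = 2·Area/(a·b) = 2·24.8/(6.4·9.8) = 49.6/62.72 ≈ 0.790816
C = arcsin(0.790816) ≈ 52.2619° (taking the acute solution since C < 90°)

C = 52.26°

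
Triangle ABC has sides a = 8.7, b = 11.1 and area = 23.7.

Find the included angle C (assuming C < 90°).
Area = ½·a·b·sin(C)  ⇒  sin(C) = 2·Area/(a·b) = 2·23.7/(8.7·11.1) = 47.4/96.57 ≈ 0.490836
C = arcsin(0.490836) ≈ 29.3955° (taking the acute solution since C < 90°)

C = 29.4°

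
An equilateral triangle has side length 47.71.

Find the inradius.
r = Area/s with s the semi-perimeter.
Area = (√3/4)·47.71² = (√3/4)·2276.2441 ≈ 0.433013·2276.2441 ≈ 985.643
s = 3·47.71/2 = 71.565
r ≈ 985.643/71.565 ≈ 13.7727
(Equivalently r = side/(2√3) = 47.71/3.4641 ≈ 13.7727.)

r = 13.77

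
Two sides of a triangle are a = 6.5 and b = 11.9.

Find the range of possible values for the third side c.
Triangle inequality: |a − b| < c < a + b
|a − b| = |6.5 − 11.9| = 5.4
a + b = 6.5 + 11.9 = 18.4

5.4 < c < 18.4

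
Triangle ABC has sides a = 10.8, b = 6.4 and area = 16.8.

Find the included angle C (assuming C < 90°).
Area = ½·a·b·sin(C)  ⇒  sin(C) = 2·Area/(a·b) = 2·16.8/(10.8·6.4) = 33.6/69.12 ≈ 0.486111
C = arcsin(0.486111) ≈ 29.0853° (taking the acute solution since C < 90°)

C = 29.09°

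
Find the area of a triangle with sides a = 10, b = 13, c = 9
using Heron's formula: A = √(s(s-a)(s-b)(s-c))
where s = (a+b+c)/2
s = (10 + 13 + 9)/2 = 32/2 = 16
s − a = 6, s − b = 3, s − c = 7
s(s−a)(s−b)(s−c) = 16·6·3·7 = 2016
Area = √2016 ≈ 44.8999

s = 16.0, Area = 44.9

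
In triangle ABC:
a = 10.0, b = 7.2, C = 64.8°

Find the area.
Two sides and the included angle (SAS): A = ½·a·b·sin(C) = ½·10.0·7.2·sin(64.8°)
sin(64.8°) ≈ 0.904827
A ≈ ½·72·0.904827 = 36·0.904827 ≈ 32.5738

Area = 32.57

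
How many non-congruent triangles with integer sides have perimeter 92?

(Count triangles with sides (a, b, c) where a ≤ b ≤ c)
Let a ≤ b ≤ c with a + b + c = 92. The only binding inequality is a + b > c, i.e. 92 − c > c, so c < 92/2; and c ≥ 92/3 since c is the largest side.
So 31 ≤ c ≤ 45. For each c, b runs from ⌈(92 − c)/2⌉ up to c (then a = 92 − b − c satisfies 1 ≤ a ≤ b automatically), giving c − ⌈(92 − c)/2⌉ + 1 choices.
Summing over c: 1 + 3 + 4 + 6 + … + 21 + 22  (15 terms, c = 31, …, 45) = 176
Check (closed form: nearest integer to p²/48 for even p, (p+3)²/48 for odd p): 92²/48 = 8464/48 ≈ 176.33 → 176

176 triangles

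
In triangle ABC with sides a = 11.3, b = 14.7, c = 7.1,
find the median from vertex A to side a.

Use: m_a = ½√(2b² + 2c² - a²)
m_a = ½√(2·14.7² + 2·7.1² − 11.3²) = ½√(2·216.09 + 2·50.41 − 127.69) = ½√(432.18 + 100.82 − 127.69) = ½√405.31
√405.31 ≈ 20.1323, so m_a ≈ 10.0662

m_a = 10.07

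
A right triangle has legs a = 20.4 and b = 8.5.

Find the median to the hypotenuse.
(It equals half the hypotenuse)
Hypotenuse c = √(a² + b²) = √(416.16 + 72.25) = √488.41 ≈ 22.1
Median to hypotenuse = c/2 ≈ 22.1/2 ≈ 11.05

Median = 11.05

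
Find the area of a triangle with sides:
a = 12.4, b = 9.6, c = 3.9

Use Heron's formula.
s = (12.4 + 9.6 + 3.9)/2 = 25.9/2 = 12.95
s − a = 0.55, s − b = 3.35, s − c = 9.05
s(s−a)(s−b)(s−c) = 12.95·0.55·3.35·9.05 ≈ 215.936
Area = √215.936 ≈ 14.6948

Area = 14.69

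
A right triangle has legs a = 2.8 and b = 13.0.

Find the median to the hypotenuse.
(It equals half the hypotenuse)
Hypotenuse c = √(a² + b²) = √(7.84 + 169) = √176.84 ≈ 13.2981
Median to hypotenuse = c/2 ≈ 13.2981/2 ≈ 6.64906

Median = 6.649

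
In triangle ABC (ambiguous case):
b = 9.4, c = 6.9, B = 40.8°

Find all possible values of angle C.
b/sin(B) = c/sin(C)  ⇒  sin(C) = c·sin(B)/b = 6.9·sin(40.8°)/9.4
sin(40.8°) ≈ 0.653421
sin(C) ≈ 6.9·0.653421/9.4 ≈ 4.5086/9.4 ≈ 0.479639
Candidate 1: C₁ = arcsin(0.479639) ≈ 28.6618°  →  A = 180° − 40.8° − 28.6618° ≈ 110.538° > 0, valid
Candidate 2: C₂ = 180° − C₁ ≈ 151.338°  →  A = 180° − 40.8° − 151.338° ≈ -12.1382° ≤ 0, not a valid triangle

C = 28.66° (one solution)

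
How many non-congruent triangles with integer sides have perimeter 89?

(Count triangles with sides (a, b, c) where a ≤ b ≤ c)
Let a ≤ b ≤ c with a + b + c = 89. The only binding inequality is a + b > c, i.e. 89 − c > c, so c < 89/2; and c ≥ 89/3 since c is the largest side.
So 30 ≤ c ≤ 44. For each c, b runs from ⌈(89 − c)/2⌉ up to c (then a = 89 − b − c satisfies 1 ≤ a ≤ b automatically), giving c − ⌈(89 − c)/2⌉ + 1 choices.
Summing over c: 1 + 3 + 4 + 6 + … + 21 + 22  (15 terms, c = 30, …, 44) = 176
Check (closed form: nearest integer to p²/48 for even p, (p+3)²/48 for odd p): (89+3)²/48 = 92²/48 = 8464/48 ≈ 176.33 → 176

176 triangles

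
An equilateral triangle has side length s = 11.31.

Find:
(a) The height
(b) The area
(a) The height splits the triangle into two 30-60-90 halves: h = s·√3/2 = 11.31·1.73205/2 ≈ 19.5895/2 ≈ 9.79475
(b) Area = (√3/4)·s² = (√3/4)·11.31² = (√3/4)·127.9161 ≈ 0.433013·127.9161 ≈ 55.3893

Height = 9.795, Area = 55.39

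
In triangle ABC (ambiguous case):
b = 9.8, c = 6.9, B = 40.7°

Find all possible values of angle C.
b/sin(B) = c/sin(C)  ⇒  sin(C) = c·sin(B)/b = 6.9·sin(40.7°)/9.8
sin(40.7°) ≈ 0.652098
sin(C) ≈ 6.9·0.652098/9.8 ≈ 4.49948/9.8 ≈ 0.459131
Candidate 1: C₁ = arcsin(0.459131) ≈ 27.331°  →  A = 180° − 40.7° − 27.331° ≈ 111.969° > 0, valid
Candidate 2: C₂ = 180° − C₁ ≈ 152.669°  →  A = 180° − 40.7° − 152.669° ≈ -13.369° ≤ 0, not a valid triangle

C = 27.33° (one solution)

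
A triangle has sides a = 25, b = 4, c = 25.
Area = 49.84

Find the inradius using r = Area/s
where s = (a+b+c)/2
s = (25 + 4 + 25)/2 = 54/2 = 27
r = Area/s = 49.84/27 ≈ 1.84593

r = 1.846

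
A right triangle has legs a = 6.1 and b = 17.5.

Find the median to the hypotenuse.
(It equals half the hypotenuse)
Hypotenuse c = √(a² + b²) = √(37.21 + 306.25) = √343.46 ≈ 18.5327
Median to hypotenuse = c/2 ≈ 18.5327/2 ≈ 9.26634

Median = 9.266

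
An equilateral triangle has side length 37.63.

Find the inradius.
r = Area/s with s the semi-perimeter.
Area = (√3/4)·37.63² = (√3/4)·1416.0169 ≈ 0.433013·1416.0169 ≈ 613.153
s = 3·37.63/2 = 56.445
r ≈ 613.153/56.445 ≈ 10.8628
(Equivalently r = side/(2√3) = 37.63/3.4641 ≈ 10.8628.)

r = 10.86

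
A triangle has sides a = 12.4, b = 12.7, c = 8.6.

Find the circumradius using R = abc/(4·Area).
First find the area with Heron's formula.
s = (12.4 + 12.7 + 8.6)/2 = 16.85
Area = √(s(s−a)(s−b)(s−c)) = √(16.85·4.45·4.15·8.25) ≈ √2567.21 ≈ 50.6677
abc = 12.4·12.7·8.6 = 1354.328
R = abc/(4·Area) ≈ 1354.328/(4·50.6677) = 1354.328/202.671 ≈ 6.68241

R = 6.682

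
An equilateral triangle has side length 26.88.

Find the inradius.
r = Area/s with s the semi-perimeter.
Area = (√3/4)·26.88² = (√3/4)·722.5344 ≈ 0.433013·722.5344 ≈ 312.867
s = 3·26.88/2 = 40.32
r ≈ 312.867/40.32 ≈ 7.75959
(Equivalently r = side/(2√3) = 26.88/3.4641 ≈ 7.75959.)

r = 7.76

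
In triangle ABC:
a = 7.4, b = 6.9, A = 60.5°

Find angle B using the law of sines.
a/sin(A) = b/sin(B)  ⇒  sin(B) = b·sin(A)/a = 6.9·sin(60.5°)/7.4
sin(60.5°) ≈ 0.870356
sin(B) ≈ 6.9·0.870356/7.4 ≈ 6.00545/7.4 ≈ 0.811548
B = arcsin(0.811548) ≈ 54.2474°
(Since b ≤ a we need B ≤ A, so the obtuse alternative 180° − 54.2474° ≈ 125.753° is rejected.)

B = 54.25°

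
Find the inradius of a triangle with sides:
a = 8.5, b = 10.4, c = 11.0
r = Area/s where s is the semi-perimeter.
s = (8.5 + 10.4 + 11.0)/2 = 29.9/2 = 14.95
Area = √(s(s−a)(s−b)(s−c)) = √(14.95·6.45·4.55·3.95) ≈ √1733.04 ≈ 41.6298
r ≈ 41.6298/14.95 ≈ 2.7846

r = 2.785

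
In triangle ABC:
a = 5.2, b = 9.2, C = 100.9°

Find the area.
Two sides and the included angle (SAS): A = ½·a·b·sin(C) = ½·5.2·9.2·sin(100.9°)
sin(100.9°) ≈ 0.981959
A ≈ ½·47.84·0.981959 = 23.92·0.981959 ≈ 23.4885

Area = 23.49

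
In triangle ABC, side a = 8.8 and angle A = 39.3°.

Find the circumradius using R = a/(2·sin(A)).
R = a/(2·sin(A)) = 8.8/(2·sin(39.3°))
sin(39.3°) ≈ 0.633381
R ≈ 8.8/(2·0.633381) = 8.8/1.26676 ≈ 6.94685

R = 6.947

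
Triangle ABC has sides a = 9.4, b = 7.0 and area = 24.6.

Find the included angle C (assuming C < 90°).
Area = ½·a·b·sin(C)  ⇒  sin(C) = 2·Area/(a·b) = 2·24.6/(9.4·7.0) = 49.2/65.8 ≈ 0.74772
C = arcsin(0.74772) ≈ 48.3933° (taking the acute solution since C < 90°)

C = 48.39°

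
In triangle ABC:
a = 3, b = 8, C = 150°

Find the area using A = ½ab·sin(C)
A = ½·a·b·sin(C) = ½·3·8·sin(150°)
sin(150°) ≈ 0.5
A ≈ ½·24·0.5 = 12·0.5 ≈ 6

Area = 6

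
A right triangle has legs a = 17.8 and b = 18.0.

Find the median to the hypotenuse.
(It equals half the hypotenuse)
Hypotenuse c = √(a² + b²) = √(316.84 + 324) = √640.84 ≈ 25.3148
Median to hypotenuse = c/2 ≈ 25.3148/2 ≈ 12.6574

Median = 12.66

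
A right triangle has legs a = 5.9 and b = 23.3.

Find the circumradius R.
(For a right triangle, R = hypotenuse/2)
Hypotenuse c = √(a² + b²) = √(34.81 + 542.89) = √577.7 ≈ 24.0354
R = c/2 ≈ 24.0354/2 ≈ 12.0177

R = 12.02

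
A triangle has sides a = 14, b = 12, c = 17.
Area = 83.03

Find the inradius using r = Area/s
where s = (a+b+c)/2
s = (14 + 12 + 17)/2 = 43/2 = 21.5
r = Area/s = 83.03/21.5 ≈ 3.86186

r = 3.862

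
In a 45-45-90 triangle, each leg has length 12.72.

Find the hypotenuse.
In a 45-45-90 triangle the sides are in ratio 1 : 1 : √2, so hypotenuse = leg·√2.
Hypotenuse = 12.72·√2 ≈ 12.72·1.41421 ≈ 17.9888

Hypotenuse = 12.72√2 = 17.99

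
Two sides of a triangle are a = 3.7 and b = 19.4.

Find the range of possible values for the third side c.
Triangle inequality: |a − b| < c < a + b
|a − b| = |3.7 − 19.4| = 15.7
a + b = 3.7 + 19.4 = 23.1

15.7 < c < 23.1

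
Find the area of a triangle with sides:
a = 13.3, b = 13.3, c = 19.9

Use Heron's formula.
s = (13.3 + 13.3 + 19.9)/2 = 46.5/2 = 23.25
s − a = 9.95, s − b = 9.95, s − c = 3.35
s(s−a)(s−b)(s−c) = 23.25·9.95·9.95·3.35 ≈ 7711.06
Area = √7711.06 ≈ 87.8126

Area = 87.81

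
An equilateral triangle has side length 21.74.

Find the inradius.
r = Area/s with s the semi-perimeter.
Area = (√3/4)·21.74² = (√3/4)·472.6276 ≈ 0.433013·472.6276 ≈ 204.654
s = 3·21.74/2 = 32.61
r ≈ 204.654/32.61 ≈ 6.2758
(Equivalently r = side/(2√3) = 21.74/3.4641 ≈ 6.2758.)

r = 6.276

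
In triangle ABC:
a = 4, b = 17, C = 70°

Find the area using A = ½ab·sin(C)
A = ½·a·b·sin(C) = ½·4·17·sin(70°)
sin(70°) ≈ 0.939693
A ≈ ½·68·0.939693 = 34·0.939693 ≈ 31.9495

Area = 31.95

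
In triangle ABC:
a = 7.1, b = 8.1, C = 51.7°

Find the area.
Two sides and the included angle (SAS): A = ½·a·b·sin(C) = ½·7.1·8.1·sin(51.7°)
sin(51.7°) ≈ 0.784776
A ≈ ½·57.51·0.784776 = 28.755·0.784776 ≈ 22.5662

Area = 22.57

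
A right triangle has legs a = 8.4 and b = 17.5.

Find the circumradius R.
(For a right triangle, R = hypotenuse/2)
Hypotenuse c = √(a² + b²) = √(70.56 + 306.25) = √376.81 ≈ 19.4116
R = c/2 ≈ 19.4116/2 ≈ 9.7058

R = 9.706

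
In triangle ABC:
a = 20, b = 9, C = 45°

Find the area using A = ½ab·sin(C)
A = ½·a·b·sin(C) = ½·20·9·sin(45°)
sin(45°) ≈ 0.707107
A ≈ ½·180·0.707107 = 90·0.707107 ≈ 63.6396

Area = 63.64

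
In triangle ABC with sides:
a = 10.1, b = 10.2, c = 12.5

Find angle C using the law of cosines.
c² = a² + b² − 2ab·cos(C)  ⇒  cos(C) = (a² + b² − c²)/(2ab)
cos(C) = (10.1² + 10.2² − 12.5²)/(2·10.1·10.2) = (102.01 + 104.04 − 156.25)/206.04 = 49.8/206.04 ≈ 0.241701
C = arccos(0.241701) ≈ 76.0131°

C = 76.01°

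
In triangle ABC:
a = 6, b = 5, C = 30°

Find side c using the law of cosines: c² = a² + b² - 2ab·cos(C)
c² = 6² + 5² − 2·6·5·cos(30°)
cos(30°) ≈ 0.866025
c² ≈ 36 + 25 − 60·(0.866025) ≈ 61 − 51.9615 ≈ 9.03848
c ≈ √9.03848 ≈ 3.00641

c = 3.006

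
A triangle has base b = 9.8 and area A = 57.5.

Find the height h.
A = ½·b·h  ⇒  h = 2A/b = 2·57.5/9.8 = 115/9.8 ≈ 11.7347

h = 11.73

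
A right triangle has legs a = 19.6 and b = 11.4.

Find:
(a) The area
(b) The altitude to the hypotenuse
(a) The legs are perpendicular, so Area = ½·a·b = ½·19.6·11.4 = ½·223.44 = 111.72
(b) Hypotenuse c = √(a² + b²) = √(384.16 + 129.96) = √514.12 ≈ 22.6742
    Area = ½·c·h_c  ⇒  h_c = 2·Area/c = 223.44/22.6742 ≈ 9.85437

Area = 111.72, h_c = 9.854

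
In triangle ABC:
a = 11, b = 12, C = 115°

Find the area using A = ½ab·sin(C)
A = ½·a·b·sin(C) = ½·11·12·sin(115°)
sin(115°) ≈ 0.906308
A ≈ ½·132·0.906308 = 66·0.906308 ≈ 59.8163

Area = 59.82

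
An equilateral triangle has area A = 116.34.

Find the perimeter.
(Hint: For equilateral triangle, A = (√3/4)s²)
A = (√3/4)s²  ⇒  s² = 4A/√3 = 4·116.34/√3 = 465.36/1.73205 ≈ 268.676
s ≈ √268.676 ≈ 16.3913
Perimeter = 3s ≈ 3·16.3913 ≈ 49.174

Perimeter = 49.17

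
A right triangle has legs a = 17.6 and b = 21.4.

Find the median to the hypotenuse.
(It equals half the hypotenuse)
Hypotenuse c = √(a² + b²) = √(309.76 + 457.96) = √767.72 ≈ 27.7078
Median to hypotenuse = c/2 ≈ 27.7078/2 ≈ 13.8539

Median = 13.85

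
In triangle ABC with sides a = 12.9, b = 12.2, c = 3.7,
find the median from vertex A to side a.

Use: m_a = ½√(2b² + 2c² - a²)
m_a = ½√(2·12.2² + 2·3.7² − 12.9²) = ½√(2·148.84 + 2·13.69 − 166.41) = ½√(297.68 + 27.38 − 166.41) = ½√158.65
√158.65 ≈ 12.5956, so m_a ≈ 6.29782

m_a = 6.298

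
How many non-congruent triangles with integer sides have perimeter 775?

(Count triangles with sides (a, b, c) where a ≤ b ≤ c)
Let a ≤ b ≤ c with a + b + c = 775. The only binding inequality is a + b > c, i.e. 775 − c > c, so c < 775/2; and c ≥ 775/3 since c is the largest side.
So 259 ≤ c ≤ 387. For each c, b runs from ⌈(775 − c)/2⌉ up to c (then a = 775 − b − c satisfies 1 ≤ a ≤ b automatically), giving c − ⌈(775 − c)/2⌉ + 1 choices.
Summing over c: 2 + 3 + 5 + 6 + … + 192 + 194  (129 terms, c = 259, …, 387) = 12610
Check (closed form: nearest integer to p²/48 for even p, (p+3)²/48 for odd p): (775+3)²/48 = 778²/48 = 605284/48 ≈ 12610.08 → 12610

12610 triangles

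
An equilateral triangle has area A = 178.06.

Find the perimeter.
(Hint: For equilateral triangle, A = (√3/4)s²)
A = (√3/4)s²  ⇒  s² = 4A/√3 = 4·178.06/√3 = 712.24/1.73205 ≈ 411.212
s ≈ √411.212 ≈ 20.2784
Perimeter = 3s ≈ 3·20.2784 ≈ 60.8351

Perimeter = 60.84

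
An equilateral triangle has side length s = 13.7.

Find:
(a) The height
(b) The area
(a) The height splits the triangle into two 30-60-90 halves: h = s·√3/2 = 13.7·1.73205/2 ≈ 23.7291/2 ≈ 11.8645
(b) Area = (√3/4)·s² = (√3/4)·13.7² = (√3/4)·187.69 ≈ 0.433013·187.69 ≈ 81.2722

Height = 11.86, Area = 81.27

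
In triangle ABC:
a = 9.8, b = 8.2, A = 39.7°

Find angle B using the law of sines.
a/sin(A) = b/sin(B)  ⇒  sin(B) = b·sin(A)/a = 8.2·sin(39.7°)/9.8
sin(39.7°) ≈ 0.638768
sin(B) ≈ 8.2·0.638768/9.8 ≈ 5.2379/9.8 ≈ 0.534479
B = arcsin(0.534479) ≈ 32.3086°
(Since b ≤ a we need B ≤ A, so the obtuse alternative 180° − 32.3086° ≈ 147.691° is rejected.)

B = 32.31°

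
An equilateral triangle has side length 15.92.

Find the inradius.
r = Area/s with s the semi-perimeter.
Area = (√3/4)·15.92² = (√3/4)·253.4464 ≈ 0.433013·253.4464 ≈ 109.746
s = 3·15.92/2 = 23.88
r ≈ 109.746/23.88 ≈ 4.59571
(Equivalently r = side/(2√3) = 15.92/3.4641 ≈ 4.59571.)

r = 4.596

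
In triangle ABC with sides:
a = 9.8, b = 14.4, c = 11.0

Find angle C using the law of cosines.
c² = a² + b² − 2ab·cos(C)  ⇒  cos(C) = (a² + b² − c²)/(2ab)
cos(C) = (9.8² + 14.4² − 11.0²)/(2·9.8·14.4) = (96.04 + 207.36 − 121)/282.24 = 182.4/282.24 ≈ 0.646259
C = arccos(0.646259) ≈ 49.7399°

C = 49.74°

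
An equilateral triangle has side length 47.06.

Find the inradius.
r = Area/s with s the semi-perimeter.
Area = (√3/4)·47.06² = (√3/4)·2214.6436 ≈ 0.433013·2214.6436 ≈ 958.969
s = 3·47.06/2 = 70.59
r ≈ 958.969/70.59 ≈ 13.5851
(Equivalently r = side/(2√3) = 47.06/3.4641 ≈ 13.5851.)

r = 13.59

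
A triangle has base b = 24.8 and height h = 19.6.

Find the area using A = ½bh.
A = ½·b·h = ½·24.8·19.6 = ½·486.08 = 243.04

Area = 243.04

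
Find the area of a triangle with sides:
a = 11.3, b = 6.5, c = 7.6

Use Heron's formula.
s = (11.3 + 6.5 + 7.6)/2 = 25.4/2 = 12.7
s − a = 1.4, s − b = 6.2, s − c = 5.1
s(s−a)(s−b)(s−c) = 12.7·1.4·6.2·5.1 ≈ 562.204
Area = √562.204 ≈ 23.7108

Area = 23.71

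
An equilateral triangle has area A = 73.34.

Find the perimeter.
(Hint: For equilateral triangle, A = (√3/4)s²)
A = (√3/4)s²  ⇒  s² = 4A/√3 = 4·73.34/√3 = 293.36/1.73205 ≈ 169.371
s ≈ √169.371 ≈ 13.0143
Perimeter = 3s ≈ 3·13.0143 ≈ 39.0428

Perimeter = 39.04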